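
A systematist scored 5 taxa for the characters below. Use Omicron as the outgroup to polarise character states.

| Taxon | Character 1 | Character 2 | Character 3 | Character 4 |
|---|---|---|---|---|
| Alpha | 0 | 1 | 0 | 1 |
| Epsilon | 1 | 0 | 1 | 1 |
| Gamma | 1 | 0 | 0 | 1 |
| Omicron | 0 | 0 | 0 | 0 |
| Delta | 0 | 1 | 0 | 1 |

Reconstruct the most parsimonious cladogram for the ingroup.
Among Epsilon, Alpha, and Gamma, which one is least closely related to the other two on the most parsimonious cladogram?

The outgroup has state '0' for every character, so '1' is the derived state throughout.
Character 1 (derived state '1') is shared by Epsilon and Gamma — a synapomorphy uniting that clade.
Character 2 (derived state '1') is shared by Alpha and Delta — a synapomorphy uniting that clade.
Character 3 (derived state '1') is unique to Epsilon (autapomorphy; uninformative for grouping).
All ingroup taxa share the derived state '1' for Character 4; it defines the ingroup but does not resolve relationships within it.
Most parsimonious ingroup topology: ((Gamma,Epsilon),(Alpha,Delta)).
Epsilon and Gamma share a more recent common ancestor with each other than either does with Alpha, so Alpha is the least closely related of the three.

Alpha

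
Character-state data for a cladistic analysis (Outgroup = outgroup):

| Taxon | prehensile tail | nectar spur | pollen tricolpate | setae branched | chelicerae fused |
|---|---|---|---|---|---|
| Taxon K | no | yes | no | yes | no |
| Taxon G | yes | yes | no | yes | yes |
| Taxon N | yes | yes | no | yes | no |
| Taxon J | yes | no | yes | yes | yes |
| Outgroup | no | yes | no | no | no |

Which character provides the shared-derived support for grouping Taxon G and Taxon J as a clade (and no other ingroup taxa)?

chelicerae fused

Character polarity is set by the outgroup: the derived state is whichever differs from the outgroup's state, so for nectar spur the derived state is 'no', and for the remaining characters it is 'yes'.
Only Taxon G, Taxon J, and Taxon N show the derived state 'yes' for prehensile tail, supporting them as a clade.
nectar spur (derived state 'no') is unique to Taxon J (autapomorphy; uninformative for grouping).
pollen tricolpate: derived state 'yes' in Taxon J only — an autapomorphy, so it tells us nothing about relationships among taxa.
All ingroup taxa share the derived state 'yes' for setae branched; it defines the ingroup but does not resolve relationships within it.
chelicerae fused (derived state 'yes') is shared by Taxon G and Taxon J — a synapomorphy uniting that clade.
Most parsimonious ingroup topology: (Taxon K,((Taxon J,Taxon G),Taxon N)).
The clade {Taxon G, Taxon J} is supported by chelicerae fused: its derived state 'yes' occurs in exactly those taxa and in no other taxon (including the outgroup).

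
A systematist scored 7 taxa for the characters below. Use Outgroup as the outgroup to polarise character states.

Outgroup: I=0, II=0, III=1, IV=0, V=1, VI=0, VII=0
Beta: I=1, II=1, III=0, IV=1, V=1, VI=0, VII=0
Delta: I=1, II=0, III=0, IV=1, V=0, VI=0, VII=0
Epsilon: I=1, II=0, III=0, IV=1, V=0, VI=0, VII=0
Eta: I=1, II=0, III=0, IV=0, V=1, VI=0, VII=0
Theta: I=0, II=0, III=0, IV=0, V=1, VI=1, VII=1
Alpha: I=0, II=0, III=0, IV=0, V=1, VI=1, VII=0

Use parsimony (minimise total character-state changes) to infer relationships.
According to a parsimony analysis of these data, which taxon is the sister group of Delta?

Epsilon

Character polarity is set by the outgroup: the derived state is whichever differs from the outgroup's state, so for III, V the derived state is '0', and for the remaining characters it is '1'.
Only Beta, Delta, Epsilon, and Eta show the derived state '1' for I, supporting them as a clade.
II: derived state '1' in Beta only — an autapomorphy, so it tells us nothing about relationships among taxa.
III (derived state '0') is shared by all ingroup taxa — unites the whole ingroup.
IV: derived state '1' in Beta, Delta, and Epsilon only — synapomorphy for {Beta, Delta, Epsilon}.
V (derived state '0') is shared by Delta and Epsilon — a synapomorphy uniting that clade.
VI: derived state '1' in Alpha and Theta only — synapomorphy for {Alpha, Theta}.
VII: derived state '1' in Theta only — an autapomorphy, so it tells us nothing about relationships among taxa.
Most parsimonious ingroup topology: (((Beta,(Delta,Epsilon)),Eta),(Theta,Alpha)).
Delta and Epsilon form a cherry on this tree, so they are sister taxa.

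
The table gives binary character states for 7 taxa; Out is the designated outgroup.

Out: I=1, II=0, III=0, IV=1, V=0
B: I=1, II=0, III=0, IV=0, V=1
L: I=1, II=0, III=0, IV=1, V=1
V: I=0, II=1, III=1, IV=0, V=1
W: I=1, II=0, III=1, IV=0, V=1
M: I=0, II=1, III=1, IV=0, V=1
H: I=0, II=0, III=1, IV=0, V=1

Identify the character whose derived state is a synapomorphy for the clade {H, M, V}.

Character polarity is set by the outgroup: the derived state is whichever differs from the outgroup's state, so for I, IV the derived state is '0', and for the remaining characters it is '1'.
I (derived state '0') is shared by H, M, and V — a synapomorphy uniting that clade.
Only M and V show the derived state '1' for II, supporting them as a clade.
III: derived state '1' in H, M, V, and W only — synapomorphy for {H, M, V, W}.
IV: derived state '0' in B, H, M, V, and W only — synapomorphy for {B, H, M, V, W}.
All ingroup taxa share the derived state '1' for V; it defines the ingroup but does not resolve relationships within it.
Most parsimonious ingroup topology: ((B,(((V,M),H),W)),L).
The clade {H, M, V} is supported by I: its derived state '0' occurs in exactly those taxa and in no other taxon (including the outgroup).

I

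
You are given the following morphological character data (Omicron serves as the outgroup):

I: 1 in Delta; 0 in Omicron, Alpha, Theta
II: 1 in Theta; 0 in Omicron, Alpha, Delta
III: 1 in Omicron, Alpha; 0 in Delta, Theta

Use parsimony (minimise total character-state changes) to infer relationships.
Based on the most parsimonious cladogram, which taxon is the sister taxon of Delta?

Theta

Character polarity is set by the outgroup: the derived state is whichever differs from the outgroup's state, so for III the derived state is '0', and for the remaining characters it is '1'.
I (derived state '1') is unique to Delta (autapomorphy; uninformative for grouping).
II: derived state '1' in Theta only — an autapomorphy, so it tells us nothing about relationships among taxa.
III (derived state '0') is shared by Delta and Theta — a synapomorphy uniting that clade.
Most parsimonious ingroup topology: (Alpha,(Delta,Theta)).
Delta and Theta form a cherry on this tree, so they are sister taxa.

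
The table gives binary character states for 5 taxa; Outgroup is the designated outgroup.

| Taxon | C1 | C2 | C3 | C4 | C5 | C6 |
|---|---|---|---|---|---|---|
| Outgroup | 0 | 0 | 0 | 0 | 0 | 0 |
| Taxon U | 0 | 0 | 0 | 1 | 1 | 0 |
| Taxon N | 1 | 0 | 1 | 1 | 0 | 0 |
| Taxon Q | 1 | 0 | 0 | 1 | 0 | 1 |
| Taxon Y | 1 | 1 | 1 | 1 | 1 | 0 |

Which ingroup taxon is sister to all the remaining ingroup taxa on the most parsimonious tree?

The outgroup has state '0' for every character, so '1' is the derived state throughout.
C1: derived state '1' in Taxon N, Taxon Q, and Taxon Y only — synapomorphy for {Taxon N, Taxon Q, Taxon Y}.
C2 (derived state '1') is unique to Taxon Y (autapomorphy; uninformative for grouping).
C3 (derived state '1') is shared by Taxon N and Taxon Y — a synapomorphy uniting that clade.
C4 (derived state '1') is shared by all ingroup taxa — unites the whole ingroup.
C5 groups Taxon U and Taxon Y, which is incompatible with the clades supported by the remaining characters; treating it as convergent (homoplasy) costs fewer steps than any alternative tree.
C6 (derived state '1') is unique to Taxon Q (autapomorphy; uninformative for grouping).
Most parsimonious ingroup topology: (Taxon U,((Taxon N,Taxon Y),Taxon Q)).
Taxon U is sister to the clade containing all other ingroup taxa, so it is the earliest-diverging (most basal) ingroup lineage.

Taxon U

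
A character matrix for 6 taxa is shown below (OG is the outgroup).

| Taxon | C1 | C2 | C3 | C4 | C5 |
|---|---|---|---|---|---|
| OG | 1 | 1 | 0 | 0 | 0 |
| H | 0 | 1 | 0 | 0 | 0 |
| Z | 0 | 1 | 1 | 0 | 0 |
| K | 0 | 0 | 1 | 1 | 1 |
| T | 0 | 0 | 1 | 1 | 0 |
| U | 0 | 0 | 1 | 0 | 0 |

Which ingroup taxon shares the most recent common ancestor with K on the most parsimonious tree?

Character polarity is set by the outgroup: the derived state is whichever differs from the outgroup's state, so for C1, C2 the derived state is '0', and for the remaining characters it is '1'.
C1 (derived state '0') is shared by all ingroup taxa — unites the whole ingroup.
C2 (derived state '0') is shared by K, T, and U — a synapomorphy uniting that clade.
C3 (derived state '1') is shared by K, T, U, and Z — a synapomorphy uniting that clade.
C4 (derived state '1') is shared by K and T — a synapomorphy uniting that clade.
C5: derived state '1' in K only — an autapomorphy, so it tells us nothing about relationships among taxa.
Most parsimonious ingroup topology: (H,(Z,((K,T),U))).
K and T form a cherry on this tree, so they are sister taxa.

T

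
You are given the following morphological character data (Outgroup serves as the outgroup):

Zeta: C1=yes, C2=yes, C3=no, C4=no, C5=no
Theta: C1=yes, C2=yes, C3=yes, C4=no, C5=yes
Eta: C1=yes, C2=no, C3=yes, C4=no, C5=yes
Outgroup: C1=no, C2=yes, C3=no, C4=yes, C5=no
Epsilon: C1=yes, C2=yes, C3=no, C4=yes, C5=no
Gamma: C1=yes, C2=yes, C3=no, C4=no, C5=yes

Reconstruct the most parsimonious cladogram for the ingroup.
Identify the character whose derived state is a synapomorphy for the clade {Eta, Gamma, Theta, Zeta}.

C4

Character polarity is set by the outgroup: the derived state is whichever differs from the outgroup's state, so for C2, C4 the derived state is 'no', and for the remaining characters it is 'yes'.
All ingroup taxa share the derived state 'yes' for C1; it defines the ingroup but does not resolve relationships within it.
C2: derived state 'no' in Eta only — an autapomorphy, so it tells us nothing about relationships among taxa.
Only Eta and Theta show the derived state 'yes' for C3, supporting them as a clade.
Only Eta, Gamma, Theta, and Zeta show the derived state 'no' for C4, supporting them as a clade.
C5: derived state 'yes' in Eta, Gamma, and Theta only — synapomorphy for {Eta, Gamma, Theta}.
Most parsimonious ingroup topology: ((((Eta,Theta),Gamma),Zeta),Epsilon).
The clade {Eta, Gamma, Theta, Zeta} is supported by C4: its derived state 'no' occurs in exactly those taxa and in no other taxon (including the outgroup).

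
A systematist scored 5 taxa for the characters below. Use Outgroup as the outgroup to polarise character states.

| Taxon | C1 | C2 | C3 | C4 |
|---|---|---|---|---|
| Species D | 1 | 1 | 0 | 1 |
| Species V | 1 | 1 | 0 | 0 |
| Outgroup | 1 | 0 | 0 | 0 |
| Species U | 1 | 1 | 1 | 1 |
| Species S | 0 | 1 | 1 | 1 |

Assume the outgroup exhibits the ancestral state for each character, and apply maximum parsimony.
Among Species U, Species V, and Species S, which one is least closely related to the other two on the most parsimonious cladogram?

Character polarity is set by the outgroup: the derived state is whichever differs from the outgroup's state, so for C1 the derived state is '0', and for the remaining characters it is '1'.
C1: derived state '0' in Species S only — an autapomorphy, so it tells us nothing about relationships among taxa.
All ingroup taxa share the derived state '1' for C2; it defines the ingroup but does not resolve relationships within it.
C3 (derived state '1') is shared by Species S and Species U — a synapomorphy uniting that clade.
Only Species D, Species S, and Species U show the derived state '1' for C4, supporting them as a clade.
Most parsimonious ingroup topology: ((Species D,(Species U,Species S)),Species V).
Species S and Species U share a more recent common ancestor with each other than either does with Species V, so Species V is the least closely related of the three.

Species V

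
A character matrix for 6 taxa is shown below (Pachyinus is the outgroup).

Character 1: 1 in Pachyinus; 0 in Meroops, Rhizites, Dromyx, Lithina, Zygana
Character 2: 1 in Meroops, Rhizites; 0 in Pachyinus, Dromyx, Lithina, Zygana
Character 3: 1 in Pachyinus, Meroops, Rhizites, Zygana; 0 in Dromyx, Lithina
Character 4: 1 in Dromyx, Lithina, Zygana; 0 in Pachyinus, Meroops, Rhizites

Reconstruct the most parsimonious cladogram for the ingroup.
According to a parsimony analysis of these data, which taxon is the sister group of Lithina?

Dromyx

Character polarity is set by the outgroup: the derived state is whichever differs from the outgroup's state, so for Character 1, Character 3 the derived state is '0', and for the remaining characters it is '1'.
Character 1 (derived state '0') is shared by all ingroup taxa — unites the whole ingroup.
Character 2: derived state '1' in Meroops and Rhizites only — synapomorphy for {Meroops, Rhizites}.
Character 3 (derived state '0') is shared by Dromyx and Lithina — a synapomorphy uniting that clade.
Only Dromyx, Lithina, and Zygana show the derived state '1' for Character 4, supporting them as a clade.
Most parsimonious ingroup topology: ((Meroops,Rhizites),((Dromyx,Lithina),Zygana)).
Lithina and Dromyx form a cherry on this tree, so they are sister taxa.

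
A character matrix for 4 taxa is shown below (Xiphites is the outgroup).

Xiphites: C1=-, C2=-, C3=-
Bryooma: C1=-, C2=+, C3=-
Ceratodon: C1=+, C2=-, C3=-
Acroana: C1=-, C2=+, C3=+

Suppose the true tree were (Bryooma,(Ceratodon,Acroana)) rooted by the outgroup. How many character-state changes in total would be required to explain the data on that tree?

Map each character onto (Bryooma,(Ceratodon,Acroana)) (rooted by Xiphites) and count the minimum state changes it requires (Fitch parsimony):
C1: 1; C2: 2; C3: 1.
Total tree length = 4.

4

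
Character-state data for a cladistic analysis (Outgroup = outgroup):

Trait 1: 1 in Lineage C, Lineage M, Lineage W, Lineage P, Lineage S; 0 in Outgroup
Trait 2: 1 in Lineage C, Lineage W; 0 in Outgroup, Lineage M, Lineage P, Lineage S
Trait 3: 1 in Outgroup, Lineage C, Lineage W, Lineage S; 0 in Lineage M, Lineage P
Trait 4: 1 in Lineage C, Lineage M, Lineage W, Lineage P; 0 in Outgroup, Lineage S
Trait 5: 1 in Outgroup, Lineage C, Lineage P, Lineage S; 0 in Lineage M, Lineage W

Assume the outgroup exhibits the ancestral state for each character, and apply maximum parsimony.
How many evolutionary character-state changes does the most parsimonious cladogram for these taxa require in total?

6

Character polarity is set by the outgroup: the derived state is whichever differs from the outgroup's state, so for Trait 3, Trait 5 the derived state is '0', and for the remaining characters it is '1'.
Trait 1 (derived state '1') is shared by all ingroup taxa — unites the whole ingroup.
Trait 2 (derived state '1') is shared by Lineage C and Lineage W — a synapomorphy uniting that clade.
Only Lineage M and Lineage P show the derived state '0' for Trait 3, supporting them as a clade.
Trait 4: derived state '1' in Lineage C, Lineage M, Lineage P, and Lineage W only — synapomorphy for {Lineage C, Lineage M, Lineage P, Lineage W}.
Trait 5 groups Lineage M and Lineage W, which is incompatible with the clades supported by the remaining characters; treating it as convergent (homoplasy) costs fewer steps than any alternative tree.
Most parsimonious ingroup topology: (((Lineage C,Lineage W),(Lineage M,Lineage P)),Lineage S).
Changes per character on this tree: Trait 1: 1; Trait 2: 1; Trait 3: 1; Trait 4: 1; Trait 5: 2.
Total = 6.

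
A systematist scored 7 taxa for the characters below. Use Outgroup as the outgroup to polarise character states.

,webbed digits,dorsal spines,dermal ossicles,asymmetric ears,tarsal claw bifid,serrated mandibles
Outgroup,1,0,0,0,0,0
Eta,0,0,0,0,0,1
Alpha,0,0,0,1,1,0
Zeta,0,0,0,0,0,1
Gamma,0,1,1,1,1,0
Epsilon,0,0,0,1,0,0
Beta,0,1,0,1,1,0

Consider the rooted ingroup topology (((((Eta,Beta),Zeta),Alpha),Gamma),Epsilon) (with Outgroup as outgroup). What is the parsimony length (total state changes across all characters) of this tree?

12

Map each character onto (((((Eta,Beta),Zeta),Alpha),Gamma),Epsilon) (rooted by Outgroup) and count the minimum state changes it requires (Fitch parsimony):
webbed digits: 1; dorsal spines: 2; dermal ossicles: 1; asymmetric ears: 3; tarsal claw bifid: 3; serrated mandibles: 2.
Total tree length = 12.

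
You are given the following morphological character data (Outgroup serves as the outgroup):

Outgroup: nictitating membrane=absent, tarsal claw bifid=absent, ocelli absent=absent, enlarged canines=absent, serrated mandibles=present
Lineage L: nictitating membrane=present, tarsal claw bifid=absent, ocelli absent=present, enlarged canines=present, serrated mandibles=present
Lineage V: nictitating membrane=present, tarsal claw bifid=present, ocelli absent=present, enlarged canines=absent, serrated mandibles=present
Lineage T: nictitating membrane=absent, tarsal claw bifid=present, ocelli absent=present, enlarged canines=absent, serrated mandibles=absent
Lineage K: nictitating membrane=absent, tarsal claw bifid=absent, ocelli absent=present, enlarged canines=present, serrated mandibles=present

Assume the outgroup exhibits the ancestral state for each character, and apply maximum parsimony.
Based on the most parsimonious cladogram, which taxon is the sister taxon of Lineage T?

Character polarity is set by the outgroup: the derived state is whichever differs from the outgroup's state, so for serrated mandibles the derived state is 'absent', and for the remaining characters it is 'present'.
nictitating membrane groups Lineage L and Lineage V, which is incompatible with the clades supported by the remaining characters; treating it as convergent (homoplasy) costs fewer steps than any alternative tree.
Only Lineage T and Lineage V show the derived state 'present' for tarsal claw bifid, supporting them as a clade.
ocelli absent (derived state 'present') is shared by all ingroup taxa — unites the whole ingroup.
Only Lineage K and Lineage L show the derived state 'present' for enlarged canines, supporting them as a clade.
serrated mandibles (derived state 'absent') is unique to Lineage T (autapomorphy; uninformative for grouping).
Most parsimonious ingroup topology: ((Lineage L,Lineage K),(Lineage V,Lineage T)).
Lineage T and Lineage V form a cherry on this tree, so they are sister taxa.

Lineage V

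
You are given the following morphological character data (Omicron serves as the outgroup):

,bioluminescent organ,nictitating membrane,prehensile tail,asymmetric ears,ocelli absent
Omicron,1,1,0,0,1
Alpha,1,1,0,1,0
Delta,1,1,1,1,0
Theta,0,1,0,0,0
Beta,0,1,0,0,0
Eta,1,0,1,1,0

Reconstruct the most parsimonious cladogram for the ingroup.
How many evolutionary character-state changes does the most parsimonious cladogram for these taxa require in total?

5

Character polarity is set by the outgroup: the derived state is whichever differs from the outgroup's state, so for bioluminescent organ, nictitating membrane, ocelli absent the derived state is '0', and for the remaining characters it is '1'.
Only Beta and Theta show the derived state '0' for bioluminescent organ, supporting them as a clade.
nictitating membrane: derived state '0' in Eta only — an autapomorphy, so it tells us nothing about relationships among taxa.
prehensile tail (derived state '1') is shared by Delta and Eta — a synapomorphy uniting that clade.
asymmetric ears: derived state '1' in Alpha, Delta, and Eta only — synapomorphy for {Alpha, Delta, Eta}.
ocelli absent (derived state '0') is shared by all ingroup taxa — unites the whole ingroup.
Most parsimonious ingroup topology: ((Alpha,(Delta,Eta)),(Theta,Beta)).
Changes per character on this tree: bioluminescent organ: 1; nictitating membrane: 1; prehensile tail: 1; asymmetric ears: 1; ocelli absent: 1.
Total = 5.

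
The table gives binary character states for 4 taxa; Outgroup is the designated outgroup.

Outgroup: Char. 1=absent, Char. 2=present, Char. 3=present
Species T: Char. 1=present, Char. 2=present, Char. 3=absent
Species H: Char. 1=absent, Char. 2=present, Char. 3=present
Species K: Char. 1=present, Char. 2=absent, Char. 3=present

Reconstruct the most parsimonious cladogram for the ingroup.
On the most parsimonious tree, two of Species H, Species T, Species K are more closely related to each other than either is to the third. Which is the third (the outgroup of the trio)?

Species H

Character polarity is set by the outgroup: the derived state is whichever differs from the outgroup's state, so for Char. 2, Char. 3 the derived state is 'absent', and for the remaining characters it is 'present'.
Char. 1 (derived state 'present') is shared by Species K and Species T — a synapomorphy uniting that clade.
Char. 2 (derived state 'absent') is unique to Species K (autapomorphy; uninformative for grouping).
Char. 3: derived state 'absent' in Species T only — an autapomorphy, so it tells us nothing about relationships among taxa.
Most parsimonious ingroup topology: (Species H,(Species K,Species T)).
Species K and Species T share a more recent common ancestor with each other than either does with Species H, so Species H is the least closely related of the three.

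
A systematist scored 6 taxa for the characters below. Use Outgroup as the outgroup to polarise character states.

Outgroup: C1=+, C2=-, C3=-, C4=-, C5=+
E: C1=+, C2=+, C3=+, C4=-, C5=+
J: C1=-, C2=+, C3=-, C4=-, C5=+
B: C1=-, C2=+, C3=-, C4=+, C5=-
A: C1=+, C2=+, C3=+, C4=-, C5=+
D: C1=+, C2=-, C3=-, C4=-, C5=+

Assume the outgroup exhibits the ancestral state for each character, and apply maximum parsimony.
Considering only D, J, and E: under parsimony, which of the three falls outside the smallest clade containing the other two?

D

Character polarity is set by the outgroup: the derived state is whichever differs from the outgroup's state, so for C1, C5 the derived state is '-', and for the remaining characters it is '+'.
Only B and J show the derived state '-' for C1, supporting them as a clade.
C2: derived state '+' in A, B, E, and J only — synapomorphy for {A, B, E, J}.
C3 (derived state '+') is shared by A and E — a synapomorphy uniting that clade.
C4: derived state '+' in B only — an autapomorphy, so it tells us nothing about relationships among taxa.
C5: derived state '-' in B only — an autapomorphy, so it tells us nothing about relationships among taxa.
Most parsimonious ingroup topology: (((E,A),(J,B)),D).
J and E share a more recent common ancestor with each other than either does with D, so D is the least closely related of the three.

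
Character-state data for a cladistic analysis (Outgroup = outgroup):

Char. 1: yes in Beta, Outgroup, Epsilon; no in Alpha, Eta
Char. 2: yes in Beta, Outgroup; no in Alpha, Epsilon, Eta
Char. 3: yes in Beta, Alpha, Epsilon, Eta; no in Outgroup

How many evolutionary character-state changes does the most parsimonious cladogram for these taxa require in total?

3

Character polarity is set by the outgroup: the derived state is whichever differs from the outgroup's state, so for Char. 1, Char. 2 the derived state is 'no', and for the remaining characters it is 'yes'.
Only Alpha and Eta show the derived state 'no' for Char. 1, supporting them as a clade.
Char. 2: derived state 'no' in Alpha, Epsilon, and Eta only — synapomorphy for {Alpha, Epsilon, Eta}.
Char. 3 (derived state 'yes') is shared by all ingroup taxa — unites the whole ingroup.
Most parsimonious ingroup topology: (((Alpha,Eta),Epsilon),Beta).
Changes per character on this tree: Char. 1: 1; Char. 2: 1; Char. 3: 1.
Total = 3.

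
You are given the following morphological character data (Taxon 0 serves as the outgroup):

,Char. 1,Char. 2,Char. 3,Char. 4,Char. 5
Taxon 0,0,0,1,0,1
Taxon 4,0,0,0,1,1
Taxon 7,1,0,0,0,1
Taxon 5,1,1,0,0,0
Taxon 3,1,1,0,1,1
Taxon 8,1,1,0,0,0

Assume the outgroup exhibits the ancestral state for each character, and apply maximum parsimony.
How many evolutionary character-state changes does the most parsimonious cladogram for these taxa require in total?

6

Character polarity is set by the outgroup: the derived state is whichever differs from the outgroup's state, so for Char. 3, Char. 5 the derived state is '0', and for the remaining characters it is '1'.
Char. 1 (derived state '1') is shared by Taxon 3, Taxon 5, Taxon 7, and Taxon 8 — a synapomorphy uniting that clade.
Only Taxon 3, Taxon 5, and Taxon 8 show the derived state '1' for Char. 2, supporting them as a clade.
Char. 3 (derived state '0') is shared by all ingroup taxa — unites the whole ingroup.
Char. 4 groups Taxon 3 and Taxon 4, which is incompatible with the clades supported by the remaining characters; treating it as convergent (homoplasy) costs fewer steps than any alternative tree.
Only Taxon 5 and Taxon 8 show the derived state '0' for Char. 5, supporting them as a clade.
Most parsimonious ingroup topology: (Taxon 4,(Taxon 7,((Taxon 5,Taxon 8),Taxon 3))).
Changes per character on this tree: Char. 1: 1; Char. 2: 1; Char. 3: 1; Char. 4: 2; Char. 5: 1.
Total = 6.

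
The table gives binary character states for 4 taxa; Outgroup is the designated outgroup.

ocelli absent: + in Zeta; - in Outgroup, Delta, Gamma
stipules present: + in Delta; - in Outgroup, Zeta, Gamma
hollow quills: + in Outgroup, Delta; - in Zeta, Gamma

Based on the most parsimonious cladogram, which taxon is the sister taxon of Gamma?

Zeta

Character polarity is set by the outgroup: the derived state is whichever differs from the outgroup's state, so for hollow quills the derived state is '-', and for the remaining characters it is '+'.
ocelli absent: derived state '+' in Zeta only — an autapomorphy, so it tells us nothing about relationships among taxa.
stipules present: derived state '+' in Delta only — an autapomorphy, so it tells us nothing about relationships among taxa.
hollow quills (derived state '-') is shared by Gamma and Zeta — a synapomorphy uniting that clade.
Most parsimonious ingroup topology: (Delta,(Zeta,Gamma)).
Gamma and Zeta form a cherry on this tree, so they are sister taxa.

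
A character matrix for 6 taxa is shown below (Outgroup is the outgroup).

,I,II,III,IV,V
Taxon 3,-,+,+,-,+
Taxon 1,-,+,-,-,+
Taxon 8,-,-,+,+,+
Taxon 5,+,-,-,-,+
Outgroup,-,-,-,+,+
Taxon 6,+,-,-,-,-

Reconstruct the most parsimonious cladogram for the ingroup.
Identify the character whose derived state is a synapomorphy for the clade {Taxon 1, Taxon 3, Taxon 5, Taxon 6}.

Character polarity is set by the outgroup: the derived state is whichever differs from the outgroup's state, so for IV, V the derived state is '-', and for the remaining characters it is '+'.
Only Taxon 5 and Taxon 6 show the derived state '+' for I, supporting them as a clade.
II (derived state '+') is shared by Taxon 1 and Taxon 3 — a synapomorphy uniting that clade.
III (state '+') occurs in Taxon 3 and Taxon 8 but conflicts with the nesting implied by the other characters — most parsimoniously interpreted as homoplasy.
Only Taxon 1, Taxon 3, Taxon 5, and Taxon 6 show the derived state '-' for IV, supporting them as a clade.
V (derived state '-') is unique to Taxon 6 (autapomorphy; uninformative for grouping).
Most parsimonious ingroup topology: (((Taxon 1,Taxon 3),(Taxon 5,Taxon 6)),Taxon 8).
The clade {Taxon 1, Taxon 3, Taxon 5, Taxon 6} is supported by IV: its derived state '-' occurs in exactly those taxa and in no other taxon (including the outgroup).

IV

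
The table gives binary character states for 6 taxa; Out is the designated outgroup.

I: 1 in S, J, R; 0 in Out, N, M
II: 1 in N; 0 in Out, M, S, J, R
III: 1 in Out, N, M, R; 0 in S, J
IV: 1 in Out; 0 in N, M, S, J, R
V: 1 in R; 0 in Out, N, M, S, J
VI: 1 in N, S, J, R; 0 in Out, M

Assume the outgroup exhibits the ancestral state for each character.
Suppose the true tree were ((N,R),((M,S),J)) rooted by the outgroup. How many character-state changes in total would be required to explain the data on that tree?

10

Map each character onto ((N,R),((M,S),J)) (rooted by Out) and count the minimum state changes it requires (Fitch parsimony):
I: 3; II: 1; III: 2; IV: 1; V: 1; VI: 2.
Total tree length = 10.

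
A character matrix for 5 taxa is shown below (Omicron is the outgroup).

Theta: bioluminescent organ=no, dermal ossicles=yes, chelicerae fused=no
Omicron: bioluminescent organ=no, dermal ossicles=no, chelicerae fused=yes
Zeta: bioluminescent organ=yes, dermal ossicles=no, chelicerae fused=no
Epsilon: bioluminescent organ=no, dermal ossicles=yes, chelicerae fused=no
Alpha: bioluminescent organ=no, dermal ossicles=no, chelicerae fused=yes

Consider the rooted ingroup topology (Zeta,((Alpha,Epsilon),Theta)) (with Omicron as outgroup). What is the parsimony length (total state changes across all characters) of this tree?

Map each character onto (Zeta,((Alpha,Epsilon),Theta)) (rooted by Omicron) and count the minimum state changes it requires (Fitch parsimony):
bioluminescent organ: 1; dermal ossicles: 2; chelicerae fused: 2.
Total tree length = 5.

5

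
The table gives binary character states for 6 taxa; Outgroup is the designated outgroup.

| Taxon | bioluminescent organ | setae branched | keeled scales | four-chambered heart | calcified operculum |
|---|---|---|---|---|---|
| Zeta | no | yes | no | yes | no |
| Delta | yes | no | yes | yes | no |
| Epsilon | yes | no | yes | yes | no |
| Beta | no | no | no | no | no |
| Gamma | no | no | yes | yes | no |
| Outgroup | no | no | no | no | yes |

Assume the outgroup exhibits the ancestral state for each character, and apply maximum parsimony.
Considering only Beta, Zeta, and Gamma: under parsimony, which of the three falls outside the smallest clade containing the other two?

Beta

Character polarity is set by the outgroup: the derived state is whichever differs from the outgroup's state, so for calcified operculum the derived state is 'no', and for the remaining characters it is 'yes'.
bioluminescent organ (derived state 'yes') is shared by Delta and Epsilon — a synapomorphy uniting that clade.
setae branched (derived state 'yes') is unique to Zeta (autapomorphy; uninformative for grouping).
Only Delta, Epsilon, and Gamma show the derived state 'yes' for keeled scales, supporting them as a clade.
four-chambered heart (derived state 'yes') is shared by Delta, Epsilon, Gamma, and Zeta — a synapomorphy uniting that clade.
All ingroup taxa share the derived state 'no' for calcified operculum; it defines the ingroup but does not resolve relationships within it.
Most parsimonious ingroup topology: ((((Epsilon,Delta),Gamma),Zeta),Beta).
Gamma and Zeta share a more recent common ancestor with each other than either does with Beta, so Beta is the least closely related of the three.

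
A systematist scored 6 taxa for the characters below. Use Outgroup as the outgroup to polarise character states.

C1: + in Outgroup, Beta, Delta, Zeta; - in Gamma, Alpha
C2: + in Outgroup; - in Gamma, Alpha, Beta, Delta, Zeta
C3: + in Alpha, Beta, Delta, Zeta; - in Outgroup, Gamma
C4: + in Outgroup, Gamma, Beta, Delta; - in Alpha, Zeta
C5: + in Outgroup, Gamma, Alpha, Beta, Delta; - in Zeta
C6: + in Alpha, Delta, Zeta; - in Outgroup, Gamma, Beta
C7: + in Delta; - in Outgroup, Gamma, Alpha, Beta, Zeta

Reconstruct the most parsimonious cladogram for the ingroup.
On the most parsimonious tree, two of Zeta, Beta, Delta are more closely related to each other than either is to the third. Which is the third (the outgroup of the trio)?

Character polarity is set by the outgroup: the derived state is whichever differs from the outgroup's state, so for C1, C2, C4, C5 the derived state is '-', and for the remaining characters it is '+'.
C1 groups Alpha and Gamma, which is incompatible with the clades supported by the remaining characters; treating it as convergent (homoplasy) costs fewer steps than any alternative tree.
C2 (derived state '-') is shared by all ingroup taxa — unites the whole ingroup.
C3 (derived state '+') is shared by Alpha, Beta, Delta, and Zeta — a synapomorphy uniting that clade.
C4 (derived state '-') is shared by Alpha and Zeta — a synapomorphy uniting that clade.
C5: derived state '-' in Zeta only — an autapomorphy, so it tells us nothing about relationships among taxa.
Only Alpha, Delta, and Zeta show the derived state '+' for C6, supporting them as a clade.
C7 (derived state '+') is unique to Delta (autapomorphy; uninformative for grouping).
Most parsimonious ingroup topology: (Gamma,(((Alpha,Zeta),Delta),Beta)).
Zeta and Delta share a more recent common ancestor with each other than either does with Beta, so Beta is the least closely related of the three.

Beta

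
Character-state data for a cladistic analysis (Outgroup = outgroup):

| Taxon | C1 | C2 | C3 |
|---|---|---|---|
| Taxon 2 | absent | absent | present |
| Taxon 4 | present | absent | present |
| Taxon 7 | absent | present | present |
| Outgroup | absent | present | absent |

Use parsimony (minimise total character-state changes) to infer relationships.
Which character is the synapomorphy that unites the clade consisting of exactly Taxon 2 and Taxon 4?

Character polarity is set by the outgroup: the derived state is whichever differs from the outgroup's state, so for C2 the derived state is 'absent', and for the remaining characters it is 'present'.
C1: derived state 'present' in Taxon 4 only — an autapomorphy, so it tells us nothing about relationships among taxa.
C2: derived state 'absent' in Taxon 2 and Taxon 4 only — synapomorphy for {Taxon 2, Taxon 4}.
C3 (derived state 'present') is shared by all ingroup taxa — unites the whole ingroup.
Most parsimonious ingroup topology: (Taxon 7,(Taxon 4,Taxon 2)).
The clade {Taxon 2, Taxon 4} is supported by C2: its derived state 'absent' occurs in exactly those taxa and in no other taxon (including the outgroup).

C2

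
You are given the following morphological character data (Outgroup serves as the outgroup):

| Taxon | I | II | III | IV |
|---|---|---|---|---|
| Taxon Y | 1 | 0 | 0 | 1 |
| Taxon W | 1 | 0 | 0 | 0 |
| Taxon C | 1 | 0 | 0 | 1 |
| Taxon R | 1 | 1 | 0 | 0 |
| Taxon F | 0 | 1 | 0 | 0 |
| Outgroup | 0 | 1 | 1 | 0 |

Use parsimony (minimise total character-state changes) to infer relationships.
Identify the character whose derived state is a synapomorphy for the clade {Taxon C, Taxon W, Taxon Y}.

II

Character polarity is set by the outgroup: the derived state is whichever differs from the outgroup's state, so for II, III the derived state is '0', and for the remaining characters it is '1'.
I: derived state '1' in Taxon C, Taxon R, Taxon W, and Taxon Y only — synapomorphy for {Taxon C, Taxon R, Taxon W, Taxon Y}.
II (derived state '0') is shared by Taxon C, Taxon W, and Taxon Y — a synapomorphy uniting that clade.
All ingroup taxa share the derived state '0' for III; it defines the ingroup but does not resolve relationships within it.
Only Taxon C and Taxon Y show the derived state '1' for IV, supporting them as a clade.
Most parsimonious ingroup topology: ((((Taxon Y,Taxon C),Taxon W),Taxon R),Taxon F).
The clade {Taxon C, Taxon W, Taxon Y} is supported by II: its derived state '0' occurs in exactly those taxa and in no other taxon (including the outgroup).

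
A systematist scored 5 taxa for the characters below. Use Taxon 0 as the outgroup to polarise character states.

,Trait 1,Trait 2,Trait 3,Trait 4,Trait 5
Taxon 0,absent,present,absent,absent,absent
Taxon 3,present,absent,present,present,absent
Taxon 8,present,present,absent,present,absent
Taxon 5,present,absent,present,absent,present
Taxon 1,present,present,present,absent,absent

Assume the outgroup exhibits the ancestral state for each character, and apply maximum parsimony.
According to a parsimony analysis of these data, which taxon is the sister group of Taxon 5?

Taxon 3

Character polarity is set by the outgroup: the derived state is whichever differs from the outgroup's state, so for Trait 2 the derived state is 'absent', and for the remaining characters it is 'present'.
Trait 1 (derived state 'present') is shared by all ingroup taxa — unites the whole ingroup.
Trait 2 (derived state 'absent') is shared by Taxon 3 and Taxon 5 — a synapomorphy uniting that clade.
Trait 3 (derived state 'present') is shared by Taxon 1, Taxon 3, and Taxon 5 — a synapomorphy uniting that clade.
Trait 4 (state 'present') occurs in Taxon 3 and Taxon 8 but conflicts with the nesting implied by the other characters — most parsimoniously interpreted as homoplasy.
Trait 5 (derived state 'present') is unique to Taxon 5 (autapomorphy; uninformative for grouping).
Most parsimonious ingroup topology: (((Taxon 3,Taxon 5),Taxon 1),Taxon 8).
Taxon 5 and Taxon 3 form a cherry on this tree, so they are sister taxa.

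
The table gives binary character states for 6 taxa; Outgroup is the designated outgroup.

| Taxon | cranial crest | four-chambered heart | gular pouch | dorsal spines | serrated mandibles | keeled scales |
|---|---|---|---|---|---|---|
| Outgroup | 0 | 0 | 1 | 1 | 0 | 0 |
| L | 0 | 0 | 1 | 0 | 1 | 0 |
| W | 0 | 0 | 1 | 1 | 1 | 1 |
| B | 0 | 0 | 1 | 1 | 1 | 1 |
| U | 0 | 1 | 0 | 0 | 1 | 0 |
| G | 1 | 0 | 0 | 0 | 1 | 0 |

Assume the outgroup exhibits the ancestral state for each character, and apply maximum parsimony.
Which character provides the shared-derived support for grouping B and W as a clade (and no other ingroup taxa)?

keeled scales

Character polarity is set by the outgroup: the derived state is whichever differs from the outgroup's state, so for gular pouch, dorsal spines the derived state is '0', and for the remaining characters it is '1'.
cranial crest (derived state '1') is unique to G (autapomorphy; uninformative for grouping).
four-chambered heart (derived state '1') is unique to U (autapomorphy; uninformative for grouping).
gular pouch (derived state '0') is shared by G and U — a synapomorphy uniting that clade.
Only G, L, and U show the derived state '0' for dorsal spines, supporting them as a clade.
All ingroup taxa share the derived state '1' for serrated mandibles; it defines the ingroup but does not resolve relationships within it.
keeled scales: derived state '1' in B and W only — synapomorphy for {B, W}.
Most parsimonious ingroup topology: ((L,(U,G)),(W,B)).
The clade {B, W} is supported by keeled scales: its derived state '1' occurs in exactly those taxa and in no other taxon (including the outgroup).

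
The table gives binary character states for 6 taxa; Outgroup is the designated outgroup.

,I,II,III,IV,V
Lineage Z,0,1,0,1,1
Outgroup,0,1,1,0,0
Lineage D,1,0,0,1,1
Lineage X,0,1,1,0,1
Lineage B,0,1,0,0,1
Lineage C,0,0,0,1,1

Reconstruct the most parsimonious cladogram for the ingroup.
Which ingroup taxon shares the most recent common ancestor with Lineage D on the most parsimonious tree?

Lineage C

Character polarity is set by the outgroup: the derived state is whichever differs from the outgroup's state, so for II, III the derived state is '0', and for the remaining characters it is '1'.
I: derived state '1' in Lineage D only — an autapomorphy, so it tells us nothing about relationships among taxa.
Only Lineage C and Lineage D show the derived state '0' for II, supporting them as a clade.
III (derived state '0') is shared by Lineage B, Lineage C, Lineage D, and Lineage Z — a synapomorphy uniting that clade.
IV: derived state '1' in Lineage C, Lineage D, and Lineage Z only — synapomorphy for {Lineage C, Lineage D, Lineage Z}.
All ingroup taxa share the derived state '1' for V; it defines the ingroup but does not resolve relationships within it.
Most parsimonious ingroup topology: ((((Lineage D,Lineage C),Lineage Z),Lineage B),Lineage X).
Lineage D and Lineage C form a cherry on this tree, so they are sister taxa.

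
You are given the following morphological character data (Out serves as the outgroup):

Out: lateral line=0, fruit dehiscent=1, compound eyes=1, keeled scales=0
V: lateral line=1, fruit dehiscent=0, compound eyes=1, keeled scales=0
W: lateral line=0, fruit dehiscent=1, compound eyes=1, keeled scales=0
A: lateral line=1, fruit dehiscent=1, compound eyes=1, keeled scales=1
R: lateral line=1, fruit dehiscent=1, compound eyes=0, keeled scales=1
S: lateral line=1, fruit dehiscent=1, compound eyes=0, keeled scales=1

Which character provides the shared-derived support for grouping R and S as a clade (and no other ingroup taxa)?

Character polarity is set by the outgroup: the derived state is whichever differs from the outgroup's state, so for fruit dehiscent, compound eyes the derived state is '0', and for the remaining characters it is '1'.
lateral line: derived state '1' in A, R, S, and V only — synapomorphy for {A, R, S, V}.
fruit dehiscent: derived state '0' in V only — an autapomorphy, so it tells us nothing about relationships among taxa.
Only R and S show the derived state '0' for compound eyes, supporting them as a clade.
keeled scales (derived state '1') is shared by A, R, and S — a synapomorphy uniting that clade.
Most parsimonious ingroup topology: ((V,(A,(R,S))),W).
The clade {R, S} is supported by compound eyes: its derived state '0' occurs in exactly those taxa and in no other taxon (including the outgroup).

compound eyes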